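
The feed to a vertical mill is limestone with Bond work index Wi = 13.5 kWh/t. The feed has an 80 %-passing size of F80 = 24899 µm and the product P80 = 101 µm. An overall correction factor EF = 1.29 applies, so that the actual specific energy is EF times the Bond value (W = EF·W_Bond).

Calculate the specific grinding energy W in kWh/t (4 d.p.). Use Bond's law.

W = 16.2249 kWh/t

W = 10 Wi (P80^-0.5 − F80^-0.5)
1/√101 = 0.099504;  1/√24899 = 0.006337
W = 10·13.5·(0.099504 − 0.006337) = 12.5775 kWh/t
W_actual = 1.29 × 12.5775 = 16.2249 kWh/t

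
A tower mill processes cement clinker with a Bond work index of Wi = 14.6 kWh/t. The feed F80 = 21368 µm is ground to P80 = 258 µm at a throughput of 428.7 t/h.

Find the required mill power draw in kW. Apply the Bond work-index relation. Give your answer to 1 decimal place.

W = 10·Wi·[P80^(−½) − F80^(−½)]
W = 10·14.6·(1/√258 − 1/√21368) = 10·14.6·(0.055416) = 8.0908 kWh/t
P = W·T = 8.0908·428.7 = 3468.5 kW

P = 3468.5 kW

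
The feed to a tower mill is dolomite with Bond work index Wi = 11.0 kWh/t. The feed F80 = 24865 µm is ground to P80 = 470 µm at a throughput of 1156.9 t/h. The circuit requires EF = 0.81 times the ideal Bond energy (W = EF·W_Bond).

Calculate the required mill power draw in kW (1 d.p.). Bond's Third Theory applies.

P = 4101.0 kW

W = 10 Wi (P80^-0.5 − F80^-0.5)
W = 10·11.0·(1/√470 − 1/√24865) = 10·11.0·(0.039785) = 4.3763 kWh/t
Apply correction: 4.3763 × 0.81 = 3.5448 kWh/t
P_mill = W·ṁ = 3.5448·1156.9 = 4101.0 kW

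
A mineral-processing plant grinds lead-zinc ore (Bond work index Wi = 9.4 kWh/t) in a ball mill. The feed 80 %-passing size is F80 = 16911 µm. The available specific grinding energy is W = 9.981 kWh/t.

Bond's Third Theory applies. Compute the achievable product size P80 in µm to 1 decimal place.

P80 = 77.1 µm

Bond:  W = 10 Wi (1/√P − 1/√F)
P80^(−½) = W/(10 Wi) + F80^(−½)
  = 9.9810/(10·9.4) + 1/√16911 = 0.106181 + 0.007690 = 0.113871
P80 = (1/0.113871)² = 8.7819² = 77.12 µm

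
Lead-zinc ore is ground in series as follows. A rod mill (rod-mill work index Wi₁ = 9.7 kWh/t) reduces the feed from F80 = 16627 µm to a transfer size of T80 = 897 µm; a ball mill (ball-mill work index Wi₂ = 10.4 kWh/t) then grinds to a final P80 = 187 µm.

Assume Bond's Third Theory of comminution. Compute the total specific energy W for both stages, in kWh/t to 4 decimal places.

W = 10 Wi (1/√P80 − 1/√F80)  [Bond]
Stage 1 (16627→897 µm, Wi₁=9.7): W₁ = 10·9.7·(0.033389 − 0.007755) = 2.4865 kWh/t
Stage 2 (897→187 µm, Wi₂=10.4): W₂ = 10·10.4·(0.073127 − 0.033389) = 4.1328 kWh/t
W = W₁ + W₂ = 2.4865 + 4.1328 = 6.6193 kWh/t

W = 6.6193 kWh/t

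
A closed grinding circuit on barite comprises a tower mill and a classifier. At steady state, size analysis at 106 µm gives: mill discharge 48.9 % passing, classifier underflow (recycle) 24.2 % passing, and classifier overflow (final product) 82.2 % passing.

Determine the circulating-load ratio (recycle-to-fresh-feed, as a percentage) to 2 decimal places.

CL = 134.82 %

Balance %-passing 106 µm (r = R/F):
(1+r)d = ru + o → r = (o−d)/(d−u)
r = (82.2 − 48.9)/(48.9 − 24.2) = 33.3/24.7 = 1.3482
CL = 100·r = 134.82 %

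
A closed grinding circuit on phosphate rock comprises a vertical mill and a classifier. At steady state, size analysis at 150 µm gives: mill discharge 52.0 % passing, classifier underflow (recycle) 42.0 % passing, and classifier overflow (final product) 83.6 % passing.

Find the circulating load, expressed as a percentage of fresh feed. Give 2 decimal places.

CL = 316.00 %

Balance %-passing 150 µm (r = R/F):
r = (o − d)/(d − u)
r = (83.6 − 52.0)/(52.0 − 42.0) = 31.6/10.0 = 3.1600
CL = 100·r = 316.00 %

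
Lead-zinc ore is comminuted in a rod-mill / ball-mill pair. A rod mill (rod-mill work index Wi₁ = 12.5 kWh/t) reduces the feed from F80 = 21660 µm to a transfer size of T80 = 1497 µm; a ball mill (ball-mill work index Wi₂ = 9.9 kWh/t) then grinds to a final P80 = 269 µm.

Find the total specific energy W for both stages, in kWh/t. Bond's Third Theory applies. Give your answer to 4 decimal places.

W = 5.8588 kWh/t

Bond: W = 10·Wi·(1/√P80 − 1/√F80)
Stage 1 (21660→1497 µm, Wi₁=12.5): W₁ = 10·12.5·(0.025846 − 0.006795) = 2.3814 kWh/t
Stage 2 (1497→269 µm, Wi₂=9.9): W₂ = 10·9.9·(0.060971 − 0.025846) = 3.4774 kWh/t
W = W₁ + W₂ = 2.3814 + 3.4774 = 5.8588 kWh/t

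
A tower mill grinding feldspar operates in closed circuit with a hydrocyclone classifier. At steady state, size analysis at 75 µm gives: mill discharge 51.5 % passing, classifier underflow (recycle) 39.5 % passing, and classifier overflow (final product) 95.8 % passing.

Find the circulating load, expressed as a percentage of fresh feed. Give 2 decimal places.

Mass balance on the −75 µm fraction:
d + r·d = r·u + o → r(d−u) = o−d
r = (95.8 − 51.5)/(51.5 − 39.5) = 44.3/12.0 = 3.6917
CL = 100·r = 369.17 %

CL = 369.17 %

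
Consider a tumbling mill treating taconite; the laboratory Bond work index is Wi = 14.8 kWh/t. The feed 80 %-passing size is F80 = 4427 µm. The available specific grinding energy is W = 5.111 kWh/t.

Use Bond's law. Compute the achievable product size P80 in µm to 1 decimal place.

W = 10 Wi (P80^-0.5 − F80^-0.5)
⇒ 1/√P80 = W/(10·Wi) + 1/√F80
  = 5.1110/(10·14.8) + 1/√4427 = 0.034534 + 0.015030 = 0.049563
P80 = (1/0.049563)² = 20.1762² = 407.08 µm

P80 = 407.1 µm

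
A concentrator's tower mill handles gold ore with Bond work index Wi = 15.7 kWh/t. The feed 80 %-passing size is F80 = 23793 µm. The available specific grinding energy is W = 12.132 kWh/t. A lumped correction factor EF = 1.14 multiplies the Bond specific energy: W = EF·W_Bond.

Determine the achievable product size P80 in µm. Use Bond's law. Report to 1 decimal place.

P80 = 181.3 µm

Bond: W = 10·Wi·(1/√P80 − 1/√F80)
W_Bond = W / EF = 12.132 / 1.14 = 10.6421 kWh/t
1/√P80 = 1/√F80 + W_Bond/(10·Wi)
  = 10.6421/(10·15.7) + 1/√23793 = 0.067784 + 0.006483 = 0.074267
P80 = (1/0.074267)² = 13.4649² = 181.30 µm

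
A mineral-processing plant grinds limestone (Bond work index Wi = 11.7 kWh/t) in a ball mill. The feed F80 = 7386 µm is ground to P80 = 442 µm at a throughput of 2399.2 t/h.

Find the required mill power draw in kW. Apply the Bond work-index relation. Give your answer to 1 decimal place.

P = 10085.6 kW

W = 10 Wi (1/√P80 − 1/√F80)  [Bond]
W = 10·11.7·(1/√442 − 1/√7386) = 10·11.7·(0.035929) = 4.2037 kWh/t
P_mill = W·ṁ = 4.2037·2399.2 = 10085.6 kW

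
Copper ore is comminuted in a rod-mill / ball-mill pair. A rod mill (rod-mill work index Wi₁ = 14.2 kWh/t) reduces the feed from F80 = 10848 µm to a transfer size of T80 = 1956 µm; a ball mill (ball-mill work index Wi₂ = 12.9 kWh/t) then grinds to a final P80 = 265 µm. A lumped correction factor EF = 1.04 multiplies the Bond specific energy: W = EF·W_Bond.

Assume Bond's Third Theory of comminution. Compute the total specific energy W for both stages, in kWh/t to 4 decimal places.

W = 10 Wi (1/√P80 − 1/√F80)  [Bond]
Stage 1 (10848→1956 µm, Wi₁=14.2): W₁ = 10·14.2·(0.022611 − 0.009601) = 1.8474 kWh/t
Stage 2 (1956→265 µm, Wi₂=12.9): W₂ = 10·12.9·(0.061430 − 0.022611) = 5.0076 kWh/t
W = W₁ + W₂ = 1.8474 + 5.0076 = 6.8550 kWh/t
Corrected W = EF·W_Bond = 1.04·6.8550 = 7.1292 kWh/t

W = 7.1292 kWh/t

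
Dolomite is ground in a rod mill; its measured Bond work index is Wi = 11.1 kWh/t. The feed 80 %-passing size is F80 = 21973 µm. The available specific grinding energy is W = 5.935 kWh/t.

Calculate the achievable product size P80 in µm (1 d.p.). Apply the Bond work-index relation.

P80 = 275.8 µm

W = 10 Wi (1/√P80 − 1/√F80)  [Bond]
⇒ 1/√P80 = W/(10 Wi) + 1/√F80
  = 5.9350/(10·11.1) + 1/√21973 = 0.053468 + 0.006746 = 0.060215
P80 = (1/0.060215)² = 16.6073² = 275.80 µm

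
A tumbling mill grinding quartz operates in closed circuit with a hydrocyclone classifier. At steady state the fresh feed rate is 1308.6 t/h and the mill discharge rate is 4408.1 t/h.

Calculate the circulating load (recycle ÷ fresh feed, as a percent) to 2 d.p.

CL = 236.86 %

M = F + R at steady state, so:
R = M − F = 4408.1 − 1308.6 = 3099.5 t/h
CL = 100·R/F = 100·3099.5/1308.6 = 236.86 %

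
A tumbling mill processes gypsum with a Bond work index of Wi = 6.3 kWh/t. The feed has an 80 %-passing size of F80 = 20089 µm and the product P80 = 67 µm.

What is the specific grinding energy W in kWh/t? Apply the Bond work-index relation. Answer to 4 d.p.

W = 7.2522 kWh/t

Bond: W = 10·Wi·(1/√P80 − 1/√F80)
1/√67 = 0.122169;  1/√20089 = 0.007055
W = 10·6.3·(0.122169 − 0.007055) = 7.2522 kWh/t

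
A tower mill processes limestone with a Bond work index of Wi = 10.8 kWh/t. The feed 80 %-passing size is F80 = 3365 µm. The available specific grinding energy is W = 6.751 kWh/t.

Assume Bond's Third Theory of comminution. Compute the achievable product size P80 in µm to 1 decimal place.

P80 = 157.2 µm

Bond: W = 10·Wi·(1/√P80 − 1/√F80)
P80^(−½) = W/(10 Wi) + F80^(−½)
  = 6.7510/(10·10.8) + 1/√3365 = 0.062509 + 0.017239 = 0.079748
P80 = (1/0.079748)² = 12.5395² = 157.24 µm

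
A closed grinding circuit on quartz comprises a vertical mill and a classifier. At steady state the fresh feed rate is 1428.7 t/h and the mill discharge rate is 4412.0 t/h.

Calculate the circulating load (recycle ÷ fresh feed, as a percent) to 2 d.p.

M = F + R at steady state, so:
R = M − F = 4412.0 − 1428.7 = 2983.3 t/h
CL = 100·R/F = 100·2983.3/1428.7 = 208.81 %

CL = 208.81 %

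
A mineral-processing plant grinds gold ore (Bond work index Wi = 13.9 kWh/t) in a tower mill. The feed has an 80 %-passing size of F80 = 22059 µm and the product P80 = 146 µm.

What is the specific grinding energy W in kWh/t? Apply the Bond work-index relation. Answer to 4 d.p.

W = 10.5678 kWh/t

W = 10·Wi·(P80^(-½) − F80^(-½))
1/√146 = 0.082761;  1/√22059 = 0.006733
W = 10·13.9·(0.082761 − 0.006733) = 10.5678 kWh/t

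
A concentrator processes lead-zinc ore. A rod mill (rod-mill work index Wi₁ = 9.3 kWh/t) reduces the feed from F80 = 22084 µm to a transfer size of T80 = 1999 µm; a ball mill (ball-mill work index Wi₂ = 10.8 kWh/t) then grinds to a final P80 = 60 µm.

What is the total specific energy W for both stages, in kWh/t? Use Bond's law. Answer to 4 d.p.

W = 10 Wi (1/√P80 − 1/√F80)  [Bond]
Stage 1 (22084→1999 µm, Wi₁=9.3): W₁ = 10·9.3·(0.022366 − 0.006729) = 1.4543 kWh/t
Stage 2 (1999→60 µm, Wi₂=10.8): W₂ = 10·10.8·(0.129099 − 0.022366) = 11.5272 kWh/t
W = W₁ + W₂ = 1.4543 + 11.5272 = 12.9814 kWh/t

W = 12.9814 kWh/t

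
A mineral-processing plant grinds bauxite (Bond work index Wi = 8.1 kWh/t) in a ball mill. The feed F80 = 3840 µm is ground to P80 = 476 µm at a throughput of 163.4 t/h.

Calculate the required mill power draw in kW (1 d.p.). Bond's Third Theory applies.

P = 393.1 kW

W = 10 Wi (P80^-0.5 − F80^-0.5)
W = 10·8.1·(1/√476 − 1/√3840) = 10·8.1·(0.029697) = 2.4055 kWh/t
Mill draw = 2.4055 × 163.4 = 393.1 kW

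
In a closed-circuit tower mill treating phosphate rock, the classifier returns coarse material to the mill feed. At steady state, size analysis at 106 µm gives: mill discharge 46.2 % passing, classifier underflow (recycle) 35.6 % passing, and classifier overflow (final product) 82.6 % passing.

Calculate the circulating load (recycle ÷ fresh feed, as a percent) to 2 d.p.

CL = 343.40 %

Classifier node, passing 106 µm:
(1+r)·d = r·u + o ⇒ r = (o−d)/(d−u)
r = (82.6 − 46.2)/(46.2 − 35.6) = 36.4/10.6 = 3.4340
CL = 100·r = 343.40 %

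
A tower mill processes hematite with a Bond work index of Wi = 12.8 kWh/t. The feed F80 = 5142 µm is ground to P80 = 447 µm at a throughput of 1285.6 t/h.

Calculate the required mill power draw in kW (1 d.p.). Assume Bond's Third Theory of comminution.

W = 10 Wi (P80^-0.5 − F80^-0.5)
W = 10·12.8·(1/√447 − 1/√5142) = 10·12.8·(0.033353) = 4.2692 kWh/t
Power = W × throughput = 4.2692 kWh/t × 1285.6 t/h = 5488.4 kW

P = 5488.4 kW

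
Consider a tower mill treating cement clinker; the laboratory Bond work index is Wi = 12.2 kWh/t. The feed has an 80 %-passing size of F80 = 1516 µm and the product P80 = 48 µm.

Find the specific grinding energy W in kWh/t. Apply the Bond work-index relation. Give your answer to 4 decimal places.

W = 10 Wi (P80^-0.5 − F80^-0.5)
1/√48 = 0.144338;  1/√1516 = 0.025683
W = 10·12.2·(0.144338 − 0.025683) = 14.4758 kWh/t

W = 14.4758 kWh/t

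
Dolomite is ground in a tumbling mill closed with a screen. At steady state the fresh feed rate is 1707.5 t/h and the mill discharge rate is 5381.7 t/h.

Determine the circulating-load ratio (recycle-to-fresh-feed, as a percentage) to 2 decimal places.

CL = 215.18 %

M = F + R at steady state, so:
R = M − F = 5381.7 − 1707.5 = 3674.2 t/h
CL = 100·R/F = 100·3674.2/1707.5 = 215.18 %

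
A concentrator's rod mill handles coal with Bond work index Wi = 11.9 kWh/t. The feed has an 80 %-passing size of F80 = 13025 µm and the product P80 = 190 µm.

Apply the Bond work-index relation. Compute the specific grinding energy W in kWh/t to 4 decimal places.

W = 10·Wi·[P80^(−½) − F80^(−½)]
1/√190 = 0.072548;  1/√13025 = 0.008762
W = 10·11.9·(0.072548 − 0.008762) = 7.5905 kWh/t

W = 7.5905 kWh/t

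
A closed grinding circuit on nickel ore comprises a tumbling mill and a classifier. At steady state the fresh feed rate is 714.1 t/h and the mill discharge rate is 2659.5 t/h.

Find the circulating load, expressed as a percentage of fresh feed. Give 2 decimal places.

Steady state: M = F + R.
R = M − F = 2659.5 − 714.1 = 1945.4 t/h
CL = 100·R/F = 100·1945.4/714.1 = 272.43 %

CL = 272.43 %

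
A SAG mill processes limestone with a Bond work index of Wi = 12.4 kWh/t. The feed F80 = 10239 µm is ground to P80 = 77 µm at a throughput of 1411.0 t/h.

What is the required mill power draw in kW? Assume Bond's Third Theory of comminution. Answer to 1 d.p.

W = 10 Wi (1/√P80 − 1/√F80)  [Bond]
W = 10·12.4·(1/√77 − 1/√10239) = 10·12.4·(0.104078) = 12.9057 kWh/t
P_mill = W·ṁ = 12.9057·1411.0 = 18209.9 kW

P = 18209.9 kW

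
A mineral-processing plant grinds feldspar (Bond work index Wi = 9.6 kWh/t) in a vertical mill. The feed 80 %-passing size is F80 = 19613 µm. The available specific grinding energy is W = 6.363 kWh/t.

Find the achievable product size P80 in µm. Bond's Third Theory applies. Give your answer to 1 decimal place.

W = 10 Wi (1/√P80 − 1/√F80)  [Bond]
⇒ 1/√P80 = W/(10·Wi) + 1/√F80
  = 6.3630/(10·9.6) + 1/√19613 = 0.066281 + 0.007140 = 0.073422
P80 = (1/0.073422)² = 13.6199² = 185.50 µm

P80 = 185.5 µm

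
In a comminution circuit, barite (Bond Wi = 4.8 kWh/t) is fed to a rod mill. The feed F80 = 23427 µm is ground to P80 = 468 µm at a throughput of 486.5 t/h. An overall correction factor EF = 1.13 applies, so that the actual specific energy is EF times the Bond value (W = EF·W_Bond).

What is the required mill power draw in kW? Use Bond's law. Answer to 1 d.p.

P = 1047.4 kW

W = 10 Wi (P80^-0.5 − F80^-0.5)
W = 10·4.8·(1/√468 − 1/√23427) = 10·4.8·(0.039692) = 1.9052 kWh/t
With EF = 1.13: W = 1.9052·1.13 = 2.1529 kWh/t
P = W·T = 2.1529·486.5 = 1047.4 kW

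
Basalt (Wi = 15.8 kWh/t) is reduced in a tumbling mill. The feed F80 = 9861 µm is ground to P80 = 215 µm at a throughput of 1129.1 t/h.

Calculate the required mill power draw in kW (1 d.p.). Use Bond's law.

P = 10370.1 kW

W_Bond = 10·Wi·(1/√P₈₀ − 1/√F₈₀)
W = 10·15.8·(1/√215 − 1/√9861) = 10·15.8·(0.058129) = 9.1844 kWh/t
Power = W × throughput = 9.1844 kWh/t × 1129.1 t/h = 10370.1 kW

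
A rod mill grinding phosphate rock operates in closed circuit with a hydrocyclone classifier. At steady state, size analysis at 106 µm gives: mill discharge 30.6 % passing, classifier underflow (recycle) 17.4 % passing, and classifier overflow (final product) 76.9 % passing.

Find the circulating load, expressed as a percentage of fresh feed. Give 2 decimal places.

Let r = R/F. Size balance at 106 µm:
d + r·d = r·u + o → r(d−u) = o−d
r = (76.9 − 30.6)/(30.6 − 17.4) = 46.3/13.2 = 3.5076
CL = 100·r = 350.76 %

CL = 350.76 %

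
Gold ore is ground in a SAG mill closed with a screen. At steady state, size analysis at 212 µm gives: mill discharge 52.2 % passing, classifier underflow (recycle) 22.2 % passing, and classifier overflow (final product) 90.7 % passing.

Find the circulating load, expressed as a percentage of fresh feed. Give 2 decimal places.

CL = 128.33 %

Mass balance on the −212 µm fraction:
(1+r)d = ru + o → r = (o−d)/(d−u)
r = (90.7 − 52.2)/(52.2 − 22.2) = 38.5/30.0 = 1.2833
CL = 100·r = 128.33 %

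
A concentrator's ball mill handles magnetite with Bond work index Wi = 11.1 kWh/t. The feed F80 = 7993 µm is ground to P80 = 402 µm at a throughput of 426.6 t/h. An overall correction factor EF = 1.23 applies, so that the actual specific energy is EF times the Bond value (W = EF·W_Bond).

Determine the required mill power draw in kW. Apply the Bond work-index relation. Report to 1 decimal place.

W = 10·Wi·(P80^(-½) − F80^(-½))
W = 10·11.1·(1/√402 − 1/√7993) = 10·11.1·(0.038690) = 4.2946 kWh/t
With EF = 1.23: W = 4.2946·1.23 = 5.2824 kWh/t
P = W·T = 5.2824·426.6 = 2253.5 kW

P = 2253.5 kW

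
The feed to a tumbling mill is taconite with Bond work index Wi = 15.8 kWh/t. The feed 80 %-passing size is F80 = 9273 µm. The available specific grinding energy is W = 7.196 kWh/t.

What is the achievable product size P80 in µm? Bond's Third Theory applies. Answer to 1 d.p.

W = 10 Wi (1/√P80 − 1/√F80)  [Bond]
P80^-0.5 = F80^-0.5 + W/(10 Wi)
  = 7.1960/(10·15.8) + 1/√9273 = 0.045544 + 0.010385 = 0.055929
P80 = (1/0.055929)² = 17.8798² = 319.69 µm

P80 = 319.7 µm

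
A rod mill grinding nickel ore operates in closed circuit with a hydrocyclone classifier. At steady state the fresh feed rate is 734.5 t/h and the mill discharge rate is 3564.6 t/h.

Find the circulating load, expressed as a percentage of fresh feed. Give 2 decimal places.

CL = 385.31 %

Steady state: M = F + R.
R = M − F = 3564.6 − 734.5 = 2830.1 t/h
CL = 100·R/F = 100·2830.1/734.5 = 385.31 %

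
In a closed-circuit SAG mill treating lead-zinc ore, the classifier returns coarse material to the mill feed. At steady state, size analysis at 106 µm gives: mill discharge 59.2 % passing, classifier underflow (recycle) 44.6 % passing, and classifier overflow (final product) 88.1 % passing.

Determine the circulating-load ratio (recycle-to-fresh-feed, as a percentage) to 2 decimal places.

Classifier node, passing 106 µm:
Fd + Rd = Ru + Fo ⇒ R/F = (o−d)/(d−u)
r = (88.1 − 59.2)/(59.2 − 44.6) = 28.9/14.6 = 1.9795
CL = 100·r = 197.95 %

CL = 197.95 %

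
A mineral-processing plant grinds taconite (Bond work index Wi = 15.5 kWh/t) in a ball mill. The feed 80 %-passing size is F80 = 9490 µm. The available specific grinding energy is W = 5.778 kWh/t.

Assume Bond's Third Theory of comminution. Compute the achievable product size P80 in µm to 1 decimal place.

P80 = 442.4 µm

Bond:  W = 10 Wi (1/√P − 1/√F)
⇒ 1/√P80 = W/(10 Wi) + 1/√F80
  = 5.7780/(10·15.5) + 1/√9490 = 0.037277 + 0.010265 = 0.047543
P80 = (1/0.047543)² = 21.0338² = 442.42 µm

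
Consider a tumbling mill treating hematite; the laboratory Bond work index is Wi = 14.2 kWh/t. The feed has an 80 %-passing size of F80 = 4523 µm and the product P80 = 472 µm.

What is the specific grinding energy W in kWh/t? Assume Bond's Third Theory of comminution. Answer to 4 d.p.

W = 10 Wi (1/√P80 − 1/√F80)  [Bond]
1/√472 = 0.046029;  1/√4523 = 0.014869
W = 10·14.2·(0.046029 − 0.014869) = 4.4247 kWh/t

W = 4.4247 kWh/t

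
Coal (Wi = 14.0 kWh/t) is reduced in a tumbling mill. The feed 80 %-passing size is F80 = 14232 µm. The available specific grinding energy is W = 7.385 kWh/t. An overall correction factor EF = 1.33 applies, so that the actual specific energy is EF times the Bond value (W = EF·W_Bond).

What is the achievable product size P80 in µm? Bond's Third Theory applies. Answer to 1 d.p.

P80 = 433.2 µm

W = 10·Wi·[P80^(−½) − F80^(−½)]
W_Bond = W / EF = 7.385 / 1.33 = 5.5526 kWh/t
⇒ 1/√P80 = W_Bond/(10 Wi) + 1/√F80
  = 5.5526/(10·14.0) + 1/√14232 = 0.039662 + 0.008382 = 0.048044
P80 = (1/0.048044)² = 20.8142² = 433.23 µm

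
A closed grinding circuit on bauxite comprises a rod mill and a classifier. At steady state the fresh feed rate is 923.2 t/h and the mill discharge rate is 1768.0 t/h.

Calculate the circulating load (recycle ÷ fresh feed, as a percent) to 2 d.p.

M = F + R at steady state, so:
R = M − F = 1768.0 − 923.2 = 844.8 t/h
CL = 100·R/F = 100·844.8/923.2 = 91.51 %

CL = 91.51 %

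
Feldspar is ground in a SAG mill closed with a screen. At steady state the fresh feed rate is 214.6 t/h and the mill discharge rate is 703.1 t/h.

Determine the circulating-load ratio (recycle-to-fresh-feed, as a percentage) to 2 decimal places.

Steady state: M = F + R.
R = M − F = 703.1 − 214.6 = 488.5 t/h
CL = 100·R/F = 100·488.5/214.6 = 227.63 %

CL = 227.63 %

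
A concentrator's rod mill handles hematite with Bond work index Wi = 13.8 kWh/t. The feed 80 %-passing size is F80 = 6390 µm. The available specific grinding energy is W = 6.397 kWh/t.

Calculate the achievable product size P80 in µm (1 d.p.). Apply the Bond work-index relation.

P80 = 288.6 µm

W_Bond = 10·Wi·(1/√P₈₀ − 1/√F₈₀)
⇒ 1/√P80 = W/(10·Wi) + 1/√F80
  = 6.3970/(10·13.8) + 1/√6390 = 0.046355 + 0.012510 = 0.058865
P80 = (1/0.058865)² = 16.9881² = 288.59 µm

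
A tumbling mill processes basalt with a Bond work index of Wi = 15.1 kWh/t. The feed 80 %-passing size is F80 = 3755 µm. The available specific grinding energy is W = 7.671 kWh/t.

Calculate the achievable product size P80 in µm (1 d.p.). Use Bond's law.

W = 10 Wi / √P80 − 10 Wi / √F80
⇒ 1/√P80 = W/(10·Wi) + 1/√F80
  = 7.6710/(10·15.1) + 1/√3755 = 0.050801 + 0.016319 = 0.067120
P80 = (1/0.067120)² = 14.8986² = 221.97 µm

P80 = 222.0 µm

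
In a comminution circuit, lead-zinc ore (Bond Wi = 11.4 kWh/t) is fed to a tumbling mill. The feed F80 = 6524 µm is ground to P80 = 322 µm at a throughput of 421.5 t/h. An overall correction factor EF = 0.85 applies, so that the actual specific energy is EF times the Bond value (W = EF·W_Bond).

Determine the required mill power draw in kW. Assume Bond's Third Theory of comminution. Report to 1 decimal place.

W = 10 Wi (P80^-0.5 − F80^-0.5)
W = 10·11.4·(1/√322 − 1/√6524) = 10·11.4·(0.043347) = 4.9416 kWh/t
Corrected W = EF·W_Bond = 0.85·4.9416 = 4.2003 kWh/t
P = W·T = 4.2003·421.5 = 1770.4 kW

P = 1770.4 kW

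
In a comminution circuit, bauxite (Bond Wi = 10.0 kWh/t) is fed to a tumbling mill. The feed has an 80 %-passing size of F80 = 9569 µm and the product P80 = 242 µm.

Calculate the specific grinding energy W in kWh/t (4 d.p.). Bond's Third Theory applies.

W = 10·Wi·[P80^(−½) − F80^(−½)]
1/√242 = 0.064282;  1/√9569 = 0.010223
W = 10·10.0·(0.064282 − 0.010223) = 5.4060 kWh/t

W = 5.4060 kWh/t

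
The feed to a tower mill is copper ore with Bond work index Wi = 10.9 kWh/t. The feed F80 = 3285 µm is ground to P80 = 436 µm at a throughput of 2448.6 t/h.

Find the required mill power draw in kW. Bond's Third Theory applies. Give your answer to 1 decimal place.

W = 10·Wi·(P80^(-½) − F80^(-½))
W = 10·10.9·(1/√436 − 1/√3285) = 10·10.9·(0.030444) = 3.3184 kWh/t
P_mill = W·ṁ = 3.3184·2448.6 = 8125.4 kW

P = 8125.4 kW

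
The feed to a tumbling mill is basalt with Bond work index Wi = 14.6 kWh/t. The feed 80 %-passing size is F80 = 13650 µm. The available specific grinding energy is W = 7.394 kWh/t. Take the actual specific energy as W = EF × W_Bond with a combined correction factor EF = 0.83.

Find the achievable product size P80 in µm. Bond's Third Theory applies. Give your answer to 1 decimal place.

P80 = 206.6 µm

W = 10 Wi / √P80 − 10 Wi / √F80
W_Bond = W / EF = 7.394 / 0.83 = 8.9084 kWh/t
P80^(−½) = W_Bond/(10 Wi) + F80^(−½)
  = 8.9084/(10·14.6) + 1/√13650 = 0.061017 + 0.008559 = 0.069576
P80 = (1/0.069576)² = 14.3728² = 206.58 µm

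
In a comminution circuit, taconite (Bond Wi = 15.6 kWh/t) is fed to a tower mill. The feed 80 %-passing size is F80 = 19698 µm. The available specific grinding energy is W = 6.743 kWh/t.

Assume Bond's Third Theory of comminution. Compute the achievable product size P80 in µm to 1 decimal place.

P80 = 394.5 µm

W = 10 Wi (1/√P80 − 1/√F80)  [Bond]
⇒ 1/√P80 = W/(10 Wi) + 1/√F80
  = 6.7430/(10·15.6) + 1/√19698 = 0.043224 + 0.007125 = 0.050349
P80 = (1/0.050349)² = 19.8612² = 394.47 µm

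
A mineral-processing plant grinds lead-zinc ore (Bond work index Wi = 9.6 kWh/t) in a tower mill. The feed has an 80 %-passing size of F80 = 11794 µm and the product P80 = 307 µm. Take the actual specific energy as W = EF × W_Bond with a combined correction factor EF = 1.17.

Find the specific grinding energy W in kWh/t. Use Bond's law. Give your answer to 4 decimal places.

W = 5.3762 kWh/t

Bond: W = 10·Wi·(1/√P80 − 1/√F80)
1/√307 = 0.057073;  1/√11794 = 0.009208
W = 10·9.6·(0.057073 − 0.009208) = 4.5950 kWh/t
Apply correction: 4.5950 × 1.17 = 5.3762 kWh/t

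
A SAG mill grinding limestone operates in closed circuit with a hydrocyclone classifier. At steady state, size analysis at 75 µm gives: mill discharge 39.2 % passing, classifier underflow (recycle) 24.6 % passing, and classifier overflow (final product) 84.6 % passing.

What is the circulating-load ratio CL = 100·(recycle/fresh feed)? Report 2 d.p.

CL = 310.96 %

Two-product formula at 75 µm:
(1+r)·d = r·u + o ⇒ r = (o−d)/(d−u)
r = (84.6 − 39.2)/(39.2 − 24.6) = 45.4/14.6 = 3.1096
CL = 100·r = 310.96 %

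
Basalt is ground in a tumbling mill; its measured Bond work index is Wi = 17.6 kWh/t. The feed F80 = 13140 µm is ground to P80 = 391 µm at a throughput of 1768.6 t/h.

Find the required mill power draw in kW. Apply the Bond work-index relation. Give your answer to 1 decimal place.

P = 13026.3 kW

W = 10 Wi (1/√P80 − 1/√F80)  [Bond]
W = 10·17.6·(1/√391 − 1/√13140) = 10·17.6·(0.041848) = 7.3653 kWh/t
Power = W × throughput = 7.3653 kWh/t × 1768.6 t/h = 13026.3 kW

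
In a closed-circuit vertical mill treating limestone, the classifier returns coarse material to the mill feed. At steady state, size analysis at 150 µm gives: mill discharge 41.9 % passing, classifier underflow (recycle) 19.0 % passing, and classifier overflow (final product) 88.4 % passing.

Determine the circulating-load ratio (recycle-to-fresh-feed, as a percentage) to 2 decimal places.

CL = 203.06 %

Let r = R/F. Size balance at 150 µm:
(1+r)d = ru + o → r = (o−d)/(d−u)
r = (88.4 − 41.9)/(41.9 − 19.0) = 46.5/22.9 = 2.0306
CL = 100·r = 203.06 %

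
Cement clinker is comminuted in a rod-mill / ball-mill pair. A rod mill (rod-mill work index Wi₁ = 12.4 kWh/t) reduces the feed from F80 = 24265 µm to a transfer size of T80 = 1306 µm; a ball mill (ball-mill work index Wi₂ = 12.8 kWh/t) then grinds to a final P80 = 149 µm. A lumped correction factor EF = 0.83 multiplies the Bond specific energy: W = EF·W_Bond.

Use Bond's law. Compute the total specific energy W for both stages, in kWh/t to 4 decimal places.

W = 7.9509 kWh/t

W = 10 Wi / √P80 − 10 Wi / √F80
Stage 1 (24265→1306 µm, Wi₁=12.4): W₁ = 10·12.4·(0.027671 − 0.006420) = 2.6352 kWh/t
Stage 2 (1306→149 µm, Wi₂=12.8): W₂ = 10·12.8·(0.081923 − 0.027671) = 6.9443 kWh/t
W = W₁ + W₂ = 2.6352 + 6.9443 = 9.5794 kWh/t
W_actual = 0.83 × 9.5794 = 7.9509 kWh/t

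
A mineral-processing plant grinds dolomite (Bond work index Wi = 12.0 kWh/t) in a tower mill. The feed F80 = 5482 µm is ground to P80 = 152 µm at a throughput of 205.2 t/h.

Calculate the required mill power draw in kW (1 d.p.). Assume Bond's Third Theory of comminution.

P = 1664.7 kW

W_Bond = 10·Wi·(1/√P₈₀ − 1/√F₈₀)
W = 10·12.0·(1/√152 − 1/√5482) = 10·12.0·(0.067605) = 8.1126 kWh/t
P = W·T = 8.1126·205.2 = 1664.7 kW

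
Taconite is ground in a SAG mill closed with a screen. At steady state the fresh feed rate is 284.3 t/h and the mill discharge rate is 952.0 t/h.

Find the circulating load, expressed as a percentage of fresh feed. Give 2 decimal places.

Steady state: M = F + R.
R = M − F = 952.0 − 284.3 = 667.7 t/h
CL = 100·R/F = 100·667.7/284.3 = 234.86 %

CL = 234.86 %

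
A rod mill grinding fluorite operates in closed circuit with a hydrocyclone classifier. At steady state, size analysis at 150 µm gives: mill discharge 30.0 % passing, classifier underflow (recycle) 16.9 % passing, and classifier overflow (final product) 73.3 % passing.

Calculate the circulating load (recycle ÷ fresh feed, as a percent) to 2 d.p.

CL = 330.53 %

Classifier node, passing 150 µm:
Fd + Rd = Ru + Fo ⇒ R/F = (o−d)/(d−u)
r = (73.3 − 30.0)/(30.0 − 16.9) = 43.3/13.1 = 3.3053
CL = 100·r = 330.53 %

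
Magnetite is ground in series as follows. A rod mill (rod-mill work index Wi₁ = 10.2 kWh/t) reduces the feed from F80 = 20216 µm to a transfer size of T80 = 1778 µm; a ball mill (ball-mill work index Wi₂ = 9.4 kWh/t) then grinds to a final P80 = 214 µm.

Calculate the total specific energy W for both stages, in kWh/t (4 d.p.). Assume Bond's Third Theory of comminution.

W = 5.8980 kWh/t

W = 10 Wi (1/√P80 − 1/√F80)  [Bond]
Stage 1 (20216→1778 µm, Wi₁=10.2): W₁ = 10·10.2·(0.023716 − 0.007033) = 1.7016 kWh/t
Stage 2 (1778→214 µm, Wi₂=9.4): W₂ = 10·9.4·(0.068359 − 0.023716) = 4.1964 kWh/t
W = W₁ + W₂ = 1.7016 + 4.1964 = 5.8980 kWh/t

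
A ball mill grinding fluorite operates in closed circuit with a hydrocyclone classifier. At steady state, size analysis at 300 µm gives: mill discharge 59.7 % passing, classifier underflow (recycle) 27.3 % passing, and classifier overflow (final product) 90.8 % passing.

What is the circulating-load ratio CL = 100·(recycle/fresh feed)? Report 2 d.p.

CL = 95.99 %

Two-product formula at 300 µm:
r = (o − d)/(d − u)
r = (90.8 − 59.7)/(59.7 − 27.3) = 31.1/32.4 = 0.9599
CL = 100·r = 95.99 %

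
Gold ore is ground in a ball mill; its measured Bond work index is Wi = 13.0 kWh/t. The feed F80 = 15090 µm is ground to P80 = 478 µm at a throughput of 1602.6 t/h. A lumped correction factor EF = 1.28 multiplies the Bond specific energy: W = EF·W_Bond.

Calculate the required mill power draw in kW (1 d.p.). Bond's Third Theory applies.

P = 10026.5 kW

W = 10 Wi (P80^-0.5 − F80^-0.5)
W = 10·13.0·(1/√478 − 1/√15090) = 10·13.0·(0.037598) = 4.8878 kWh/t
With EF = 1.28: W = 4.8878·1.28 = 6.2564 kWh/t
P_mill = W·ṁ = 6.2564·1602.6 = 10026.5 kW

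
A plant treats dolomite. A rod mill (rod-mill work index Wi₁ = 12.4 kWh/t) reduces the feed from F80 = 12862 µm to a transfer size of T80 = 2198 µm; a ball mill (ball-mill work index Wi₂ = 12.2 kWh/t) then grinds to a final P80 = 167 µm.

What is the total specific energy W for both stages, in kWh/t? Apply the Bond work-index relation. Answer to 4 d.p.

W = 8.3899 kWh/t

W = 10 Wi (P80^-0.5 − F80^-0.5)
Stage 1 (12862→2198 µm, Wi₁=12.4): W₁ = 10·12.4·(0.021330 − 0.008818) = 1.5515 kWh/t
Stage 2 (2198→167 µm, Wi₂=12.2): W₂ = 10·12.2·(0.077382 − 0.021330) = 6.8384 kWh/t
W = W₁ + W₂ = 1.5515 + 6.8384 = 8.3899 kWh/t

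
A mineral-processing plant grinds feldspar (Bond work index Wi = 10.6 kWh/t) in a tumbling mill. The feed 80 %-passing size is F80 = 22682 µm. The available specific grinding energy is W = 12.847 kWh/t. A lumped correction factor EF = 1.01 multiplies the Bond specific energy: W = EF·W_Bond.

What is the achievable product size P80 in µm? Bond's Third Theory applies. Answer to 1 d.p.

P80 = 62.4 µm

Bond:  W = 10 Wi (1/√P − 1/√F)
W_Bond = W / EF = 12.847 / 1.01 = 12.7198 kWh/t
P80^(−½) = W_Bond/(10 Wi) + F80^(−½)
  = 12.7198/(10·10.6) + 1/√22682 = 0.119998 + 0.006640 = 0.126638
P80 = (1/0.126638)² = 7.8965² = 62.36 µm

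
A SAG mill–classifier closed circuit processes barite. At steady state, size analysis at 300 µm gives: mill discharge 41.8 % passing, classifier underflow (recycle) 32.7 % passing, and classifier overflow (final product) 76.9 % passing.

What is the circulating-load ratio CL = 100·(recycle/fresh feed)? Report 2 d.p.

CL = 385.71 %

Let r = R/F. Size balance at 300 µm:
Fd + Rd = Ru + Fo ⇒ R/F = (o−d)/(d−u)
r = (76.9 − 41.8)/(41.8 − 32.7) = 35.1/9.1 = 3.8571
CL = 100·r = 385.71 %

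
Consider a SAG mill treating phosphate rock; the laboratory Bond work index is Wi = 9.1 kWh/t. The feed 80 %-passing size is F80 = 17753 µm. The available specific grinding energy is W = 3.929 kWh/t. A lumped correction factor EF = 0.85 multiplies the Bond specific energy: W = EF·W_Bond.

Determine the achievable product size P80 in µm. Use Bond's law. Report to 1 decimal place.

Bond: W = 10·Wi·(1/√P80 − 1/√F80)
W_Bond = W / EF = 3.929 / 0.85 = 4.6224 kWh/t
P80^(−½) = W_Bond/(10 Wi) + F80^(−½)
  = 4.6224/(10·9.1) + 1/√17753 = 0.050795 + 0.007505 = 0.058300
P80 = (1/0.058300)² = 17.1526² = 294.21 µm

P80 = 294.2 µm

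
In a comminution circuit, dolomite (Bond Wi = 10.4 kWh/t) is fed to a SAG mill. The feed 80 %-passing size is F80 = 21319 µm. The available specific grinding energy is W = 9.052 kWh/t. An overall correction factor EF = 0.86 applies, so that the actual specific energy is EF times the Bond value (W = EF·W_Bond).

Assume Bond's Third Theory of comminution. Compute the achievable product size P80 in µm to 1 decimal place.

P80 = 85.6 µm

W = 10 Wi / √P80 − 10 Wi / √F80
W_Bond = W / EF = 9.052 / 0.86 = 10.5256 kWh/t
⇒ 1/√P80 = W_Bond/(10·Wi) + 1/√F80
  = 10.5256/(10·10.4) + 1/√21319 = 0.101208 + 0.006849 = 0.108056
P80 = (1/0.108056)² = 9.2544² = 85.64 µm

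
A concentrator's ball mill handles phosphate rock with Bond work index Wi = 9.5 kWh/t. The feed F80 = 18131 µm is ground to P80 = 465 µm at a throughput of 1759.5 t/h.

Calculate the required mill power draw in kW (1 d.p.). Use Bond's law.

P = 6510.1 kW

W = 10 Wi (1/√P80 − 1/√F80)  [Bond]
W = 10·9.5·(1/√465 − 1/√18131) = 10·9.5·(0.038947) = 3.7000 kWh/t
P_mill = W·ṁ = 3.7000·1759.5 = 6510.1 kW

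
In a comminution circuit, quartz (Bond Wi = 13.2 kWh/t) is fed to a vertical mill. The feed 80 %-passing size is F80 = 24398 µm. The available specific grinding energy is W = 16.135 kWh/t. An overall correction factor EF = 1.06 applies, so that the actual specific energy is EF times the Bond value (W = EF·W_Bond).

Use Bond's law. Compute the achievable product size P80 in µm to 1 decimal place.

W = 10 Wi (P80^-0.5 − F80^-0.5)
W_Bond = W / EF = 16.135 / 1.06 = 15.2217 kWh/t
⇒ 1/√P80 = W_Bond/(10·Wi) + 1/√F80
  = 15.2217/(10·13.2) + 1/√24398 = 0.115316 + 0.006402 = 0.121718
P80 = (1/0.121718)² = 8.2157² = 67.50 µm

P80 = 67.5 µm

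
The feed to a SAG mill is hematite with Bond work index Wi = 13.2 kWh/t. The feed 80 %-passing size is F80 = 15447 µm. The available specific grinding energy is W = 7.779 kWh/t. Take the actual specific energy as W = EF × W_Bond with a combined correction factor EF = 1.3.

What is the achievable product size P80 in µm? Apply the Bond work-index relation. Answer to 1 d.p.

P80 = 351.0 µm

W = 10·Wi·[P80^(−½) − F80^(−½)]
W_Bond = W / EF = 7.779 / 1.3 = 5.9838 kWh/t
P80^(−½) = W_Bond/(10 Wi) + F80^(−½)
  = 5.9838/(10·13.2) + 1/√15447 = 0.045332 + 0.008046 = 0.053378
P80 = (1/0.053378)² = 18.7343² = 350.97 µm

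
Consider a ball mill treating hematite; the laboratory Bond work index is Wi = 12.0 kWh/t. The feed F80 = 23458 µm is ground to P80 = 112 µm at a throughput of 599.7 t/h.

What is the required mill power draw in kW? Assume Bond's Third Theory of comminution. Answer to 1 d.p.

P = 6330.1 kW

W = 10·Wi·(P80^(-½) − F80^(-½))
W = 10·12.0·(1/√112 − 1/√23458) = 10·12.0·(0.087962) = 10.5554 kWh/t
Mill draw = 10.5554 × 599.7 = 6330.1 kW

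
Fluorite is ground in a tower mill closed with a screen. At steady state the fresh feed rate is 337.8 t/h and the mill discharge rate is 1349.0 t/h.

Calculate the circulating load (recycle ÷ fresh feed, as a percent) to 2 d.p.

Discharge = new feed + return, hence
R = M − F = 1349.0 − 337.8 = 1011.2 t/h
CL = 100·R/F = 100·1011.2/337.8 = 299.35 %

CL = 299.35 %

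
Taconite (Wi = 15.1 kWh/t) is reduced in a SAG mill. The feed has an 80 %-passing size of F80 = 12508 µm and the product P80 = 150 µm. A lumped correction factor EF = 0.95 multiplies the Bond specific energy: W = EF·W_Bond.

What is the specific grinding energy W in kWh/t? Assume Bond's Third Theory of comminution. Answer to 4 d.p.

W = 10.4300 kWh/t

W = 10·Wi·(P80^(-½) − F80^(-½))
1/√150 = 0.081650;  1/√12508 = 0.008941
W = 10·15.1·(0.081650 − 0.008941) = 10.9789 kWh/t
Corrected W = EF·W_Bond = 0.95·10.9789 = 10.4300 kWh/t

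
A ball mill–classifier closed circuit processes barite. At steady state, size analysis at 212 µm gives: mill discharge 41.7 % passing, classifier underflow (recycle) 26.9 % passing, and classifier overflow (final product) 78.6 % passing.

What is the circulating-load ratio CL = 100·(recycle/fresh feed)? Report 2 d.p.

CL = 249.32 %

Mass balance on the −212 µm fraction:
d + r·d = r·u + o → r(d−u) = o−d
r = (78.6 − 41.7)/(41.7 − 26.9) = 36.9/14.8 = 2.4932
CL = 100·r = 249.32 %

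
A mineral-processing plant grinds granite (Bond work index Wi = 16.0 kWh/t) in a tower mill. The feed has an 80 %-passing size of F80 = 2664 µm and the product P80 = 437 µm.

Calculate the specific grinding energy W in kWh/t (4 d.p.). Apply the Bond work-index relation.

W = 10·Wi·[P80^(−½) − F80^(−½)]
1/√437 = 0.047836;  1/√2664 = 0.019375
W = 10·16.0·(0.047836 − 0.019375) = 4.5539 kWh/t

W = 4.5539 kWh/t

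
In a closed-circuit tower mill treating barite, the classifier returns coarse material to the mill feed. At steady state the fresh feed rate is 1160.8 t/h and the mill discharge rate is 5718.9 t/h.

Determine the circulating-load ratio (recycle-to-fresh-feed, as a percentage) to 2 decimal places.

Steady state: M = F + R.
R = M − F = 5718.9 − 1160.8 = 4558.1 t/h
CL = 100·R/F = 100·4558.1/1160.8 = 392.67 %

CL = 392.67 %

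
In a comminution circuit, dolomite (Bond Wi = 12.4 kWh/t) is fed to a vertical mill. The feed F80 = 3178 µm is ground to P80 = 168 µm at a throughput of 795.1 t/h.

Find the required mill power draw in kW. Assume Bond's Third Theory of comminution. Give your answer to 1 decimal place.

Bond: W = 10·Wi·(1/√P80 − 1/√F80)
W = 10·12.4·(1/√168 − 1/√3178) = 10·12.4·(0.059413) = 7.3672 kWh/t
P = W·T = 7.3672·795.1 = 5857.7 kW

P = 5857.7 kW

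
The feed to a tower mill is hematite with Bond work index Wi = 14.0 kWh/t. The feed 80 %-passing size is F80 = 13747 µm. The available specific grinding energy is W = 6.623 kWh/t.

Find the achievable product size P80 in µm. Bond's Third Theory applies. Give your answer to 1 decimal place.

Bond: W = 10·Wi·(1/√P80 − 1/√F80)
⇒ 1/√P80 = W/(10·Wi) + 1/√F80
  = 6.6230/(10·14.0) + 1/√13747 = 0.047307 + 0.008529 = 0.055836
P80 = (1/0.055836)² = 17.9096² = 320.75 µm

P80 = 320.8 µm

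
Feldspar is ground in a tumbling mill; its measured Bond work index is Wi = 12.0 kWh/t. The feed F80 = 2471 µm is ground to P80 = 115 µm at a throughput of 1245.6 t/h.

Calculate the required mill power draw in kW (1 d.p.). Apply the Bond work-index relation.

P = 10931.4 kW

Bond:  W = 10 Wi (1/√P − 1/√F)
W = 10·12.0·(1/√115 − 1/√2471) = 10·12.0·(0.073133) = 8.7760 kWh/t
P_mill = W·ṁ = 8.7760·1245.6 = 10931.4 kW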